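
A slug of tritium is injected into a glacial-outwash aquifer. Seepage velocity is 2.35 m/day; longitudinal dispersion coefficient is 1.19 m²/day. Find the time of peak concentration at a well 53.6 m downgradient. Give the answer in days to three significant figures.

For the 1D instantaneous-source solution, setting ∂C/∂t = 0 at fixed x gives v²t² + 2Dt − x² = 0, so t = (√(D² + v²x²) − D)/v².
√(D² + v²x²) = √(1.19² + 2.35² × 53.6²) = 126.0; v² = 5.5225.
t = (126.0 − 1.19)/5.5225 = 22.6 days (vs. the pure-advection estimate x/v = 22.8 d).

22.6 days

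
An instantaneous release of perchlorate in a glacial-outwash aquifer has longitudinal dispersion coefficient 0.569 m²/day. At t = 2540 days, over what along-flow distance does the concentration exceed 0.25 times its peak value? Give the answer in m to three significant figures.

The plume is Gaussian with σ = √(2Dt) = √(2 × 0.569 × 2540) = 53.76 m.
C/C_peak = exp(−Δx²/(2σ²)) = 0.25 ⇒ Δx = σ·√(−2 ln 0.25) = 53.76 × 1.665 = 89.51 m.
Width = 2Δx = 179 m.

179 m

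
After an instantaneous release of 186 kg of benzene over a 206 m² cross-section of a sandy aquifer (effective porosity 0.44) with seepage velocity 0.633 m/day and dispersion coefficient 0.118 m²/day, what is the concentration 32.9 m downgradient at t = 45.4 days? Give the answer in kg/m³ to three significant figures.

0.111 kg/m³

For an instantaneous plane source, C(x,t) = M/(n_e·A·√(4πDt)) · exp(−(x−vt)²/(4Dt)), with n_e·A the pore (flow) area.
Plume center vt = 0.633 × 45.4 = 28.7382 m, so the well at 32.9 m is 4.1618 m downgradient of the peak.
√(4πDt) = 8.205 m, giving peak height M/(n_e·A·√(4πDt)) = 186/(0.44 × 206 × 8.205) = 0.2501 kg/m³.
(x−vt)²/(4Dt) = (4.1618)²/(4 × 0.118 × 45.4) = 0.8083; exp(−0.8083) = 0.4456.
C = 0.2501 × 0.4456 = 0.111 kg/m³.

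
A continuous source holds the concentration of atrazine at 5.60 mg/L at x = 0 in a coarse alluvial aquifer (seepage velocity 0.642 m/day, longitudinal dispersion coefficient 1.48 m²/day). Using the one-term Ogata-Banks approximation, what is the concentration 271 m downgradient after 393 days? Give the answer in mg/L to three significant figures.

1.63 mg/L

For a continuous step input, C/C₀ ≈ ½·erfc((x−vt)/(2√(Dt))).
vt = 0.642 × 393 = 252.306 m and 2√(Dt) = 2√(1.48 × 393) = 48.23 m.
Argument (x−vt)/(2√(Dt)) = (271 − 252.306)/48.23 = 0.3876; ½·erfc(0.3876) = 0.2918.
C = 5.60 × 0.2918 = 1.63 mg/L.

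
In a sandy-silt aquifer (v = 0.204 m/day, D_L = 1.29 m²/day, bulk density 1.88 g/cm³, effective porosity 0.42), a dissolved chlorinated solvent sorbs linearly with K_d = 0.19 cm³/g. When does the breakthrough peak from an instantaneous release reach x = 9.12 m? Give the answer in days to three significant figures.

43.3 days

Retardation factor R = 1 + ρ_b·K_d/n = 1 + 1.88 × 0.19/0.42 = 1.850.
Sorption retards both mechanisms: v_R = v/R = 0.1103 m/day, D_R = D/R = 0.6973 m²/day.
Peak time from v_R²t² + 2D_R t − x² = 0: t = (√(D_R² + v_R²x²) − D_R)/v_R².
√(D_R² + v_R²x²) = √(0.6973² + 0.1103² × 9.12²) = 1.224; v_R² = 0.01217.
t = (1.224 − 0.6973)/0.01217 = 43.3 days.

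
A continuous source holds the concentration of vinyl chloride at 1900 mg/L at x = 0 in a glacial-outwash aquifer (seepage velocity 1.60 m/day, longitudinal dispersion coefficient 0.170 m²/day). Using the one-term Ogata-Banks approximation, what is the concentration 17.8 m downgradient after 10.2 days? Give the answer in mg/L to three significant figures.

405 mg/L

For a continuous step input, C/C₀ ≈ ½·erfc((x−vt)/(2√(Dt))).
vt = 1.60 × 10.2 = 16.32 m and 2√(Dt) = 2√(0.170 × 10.2) = 2.634 m.
Argument (x−vt)/(2√(Dt)) = (17.8 − 16.32)/2.634 = 0.5619; ½·erfc(0.5619) = 0.2134.
C = 1900 × 0.2134 = 405 mg/L.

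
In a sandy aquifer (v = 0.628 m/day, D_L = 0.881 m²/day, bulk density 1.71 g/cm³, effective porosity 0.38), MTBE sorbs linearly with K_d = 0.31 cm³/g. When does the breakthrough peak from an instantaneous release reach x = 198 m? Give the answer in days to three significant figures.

Retardation factor R = 1 + ρ_b·K_d/n = 1 + 1.71 × 0.31/0.38 = 2.395.
Sorption retards both mechanisms: v_R = v/R = 0.2622 m/day, D_R = D/R = 0.3678 m²/day.
Peak time from v_R²t² + 2D_R t − x² = 0: t = (√(D_R² + v_R²x²) − D_R)/v_R².
√(D_R² + v_R²x²) = √(0.3678² + 0.2622² × 198²) = 51.92; v_R² = 0.06875.
t = (51.92 − 0.3678)/0.06875 = 750 days.

750 days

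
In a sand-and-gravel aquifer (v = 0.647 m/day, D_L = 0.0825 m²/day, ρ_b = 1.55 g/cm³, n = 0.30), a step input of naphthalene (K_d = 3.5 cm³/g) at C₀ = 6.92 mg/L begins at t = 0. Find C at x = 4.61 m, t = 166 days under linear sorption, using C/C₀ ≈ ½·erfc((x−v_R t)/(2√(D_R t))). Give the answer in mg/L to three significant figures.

Retardation factor R = 1 + ρ_b·K_d/n = 1 + 1.55 × 3.5/0.30 = 19.08.
Sorption retards both mechanisms: v_R = v/R = 0.03391 m/day, D_R = D/R = 0.004324 m²/day.
v_R·t = 0.03391 × 166 = 5.62906 m; 2√(D_R t) = 1.694 m; argument = (4.61 − 5.62906)/1.694 = -0.6016.
C = C₀ × ½·erfc(-0.6016) = 6.92 × 0.8026 = 5.55 mg/L.

5.55 mg/L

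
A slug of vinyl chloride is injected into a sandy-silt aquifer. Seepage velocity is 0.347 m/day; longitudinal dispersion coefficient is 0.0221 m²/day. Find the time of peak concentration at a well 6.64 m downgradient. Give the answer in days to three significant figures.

19.0 days

For the 1D instantaneous-source solution, setting ∂C/∂t = 0 at fixed x gives v²t² + 2Dt − x² = 0, so t = (√(D² + v²x²) − D)/v².
√(D² + v²x²) = √(0.0221² + 0.347² × 6.64²) = 2.304; v² = 0.120409.
t = (2.304 − 0.0221)/0.120409 = 19.0 days (vs. the pure-advection estimate x/v = 19.1 d).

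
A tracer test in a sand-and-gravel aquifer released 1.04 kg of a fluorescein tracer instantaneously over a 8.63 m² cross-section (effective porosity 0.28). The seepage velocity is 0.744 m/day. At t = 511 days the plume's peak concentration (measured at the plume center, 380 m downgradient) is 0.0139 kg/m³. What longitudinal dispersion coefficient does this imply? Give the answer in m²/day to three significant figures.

At the plume center C_max = M/(n_e·A·√(4πDt)), so D = M²/(4πt·(n_e·A·C_max)²).
n_e·A·C_max = 0.28 × 8.63 × 0.0139 = 0.03359 kg/m.
D = 1.04²/(4π × 511 × 0.03359²) = 0.149 m²/day.

0.149 m²/day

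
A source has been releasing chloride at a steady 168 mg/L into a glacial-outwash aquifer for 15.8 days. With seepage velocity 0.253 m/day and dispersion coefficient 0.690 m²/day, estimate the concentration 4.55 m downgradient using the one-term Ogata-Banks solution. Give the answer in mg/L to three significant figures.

76.1 mg/L

For a continuous step input, C/C₀ ≈ ½·erfc((x−vt)/(2√(Dt))).
vt = 0.253 × 15.8 = 3.9974 m and 2√(Dt) = 2√(0.690 × 15.8) = 6.604 m.
Argument (x−vt)/(2√(Dt)) = (4.55 − 3.9974)/6.604 = 0.08368; ½·erfc(0.08368) = 0.4529.
C = 168 × 0.4529 = 76.1 mg/L.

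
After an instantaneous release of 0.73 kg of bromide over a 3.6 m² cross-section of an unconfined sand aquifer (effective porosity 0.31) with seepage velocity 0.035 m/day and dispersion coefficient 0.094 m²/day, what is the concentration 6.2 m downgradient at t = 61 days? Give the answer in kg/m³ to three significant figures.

For an instantaneous plane source, C(x,t) = M/(n_e·A·√(4πDt)) · exp(−(x−vt)²/(4Dt)), with n_e·A the pore (flow) area.
Plume center vt = 0.035 × 61 = 2.135 m, so the well at 6.2 m is 4.065 m downgradient of the peak.
√(4πDt) = 8.489 m, giving peak height M/(n_e·A·√(4πDt)) = 0.73/(0.31 × 3.6 × 8.489) = 0.07706 kg/m³.
(x−vt)²/(4Dt) = (4.065)²/(4 × 0.094 × 61) = 0.7204; exp(−0.7204) = 0.4866.
C = 0.07706 × 0.4866 = 0.0375 kg/m³.

0.0375 kg/m³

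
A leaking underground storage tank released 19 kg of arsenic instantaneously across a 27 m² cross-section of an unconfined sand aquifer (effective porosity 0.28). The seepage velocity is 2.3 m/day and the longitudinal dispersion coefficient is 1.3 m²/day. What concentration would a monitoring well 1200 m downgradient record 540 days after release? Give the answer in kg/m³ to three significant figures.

For an instantaneous plane source, C(x,t) = M/(n_e·A·√(4πDt)) · exp(−(x−vt)²/(4Dt)), with n_e·A the pore (flow) area.
Plume center vt = 2.3 × 540 = 1242 m, so the well at 1200 m is 42 m upgradient of the peak.
√(4πDt) = 93.92 m, giving peak height M/(n_e·A·√(4πDt)) = 19/(0.28 × 27 × 93.92) = 0.02676 kg/m³.
(x−vt)²/(4Dt) = (-42)²/(4 × 1.3 × 540) = 0.6282; exp(−0.6282) = 0.5336.
C = 0.02676 × 0.5336 = 0.0143 kg/m³.

0.0143 kg/m³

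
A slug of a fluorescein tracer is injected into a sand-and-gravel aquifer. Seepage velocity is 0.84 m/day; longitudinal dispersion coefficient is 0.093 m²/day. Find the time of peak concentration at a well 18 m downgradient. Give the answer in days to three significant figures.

For the 1D instantaneous-source solution, setting ∂C/∂t = 0 at fixed x gives v²t² + 2Dt − x² = 0, so t = (√(D² + v²x²) − D)/v².
√(D² + v²x²) = √(0.093² + 0.84² × 18²) = 15.12; v² = 0.7056.
t = (15.12 − 0.093)/0.7056 = 21.3 days (vs. the pure-advection estimate x/v = 21.4 d).

21.3 days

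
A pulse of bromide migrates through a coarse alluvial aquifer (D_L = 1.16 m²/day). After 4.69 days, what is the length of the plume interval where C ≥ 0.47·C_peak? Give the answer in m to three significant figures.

8.11 m

The plume is Gaussian with σ = √(2Dt) = √(2 × 1.16 × 4.69) = 3.299 m.
C/C_peak = exp(−Δx²/(2σ²)) = 0.47 ⇒ Δx = σ·√(−2 ln 0.47) = 3.299 × 1.229 = 4.054 m.
Width = 2Δx = 8.11 m.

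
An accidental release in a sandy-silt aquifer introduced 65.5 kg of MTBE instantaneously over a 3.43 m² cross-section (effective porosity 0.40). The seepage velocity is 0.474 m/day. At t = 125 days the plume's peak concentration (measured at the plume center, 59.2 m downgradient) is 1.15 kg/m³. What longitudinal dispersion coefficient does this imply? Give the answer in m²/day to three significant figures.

At the plume center C_max = M/(n_e·A·√(4πDt)), so D = M²/(4πt·(n_e·A·C_max)²).
n_e·A·C_max = 0.40 × 3.43 × 1.15 = 1.578 kg/m.
D = 65.5²/(4π × 125 × 1.578²) = 1.10 m²/day.

1.10 m²/day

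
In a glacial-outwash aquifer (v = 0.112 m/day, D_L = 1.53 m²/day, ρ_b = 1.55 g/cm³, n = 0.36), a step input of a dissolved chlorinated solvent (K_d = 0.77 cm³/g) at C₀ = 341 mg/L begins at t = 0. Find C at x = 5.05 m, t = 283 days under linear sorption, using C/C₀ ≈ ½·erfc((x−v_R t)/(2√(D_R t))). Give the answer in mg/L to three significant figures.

192 mg/L

Retardation factor R = 1 + ρ_b·K_d/n = 1 + 1.55 × 0.77/0.36 = 4.315.
Sorption retards both mechanisms: v_R = v/R = 0.02596 m/day, D_R = D/R = 0.3546 m²/day.
v_R·t = 0.02596 × 283 = 7.34668 m; 2√(D_R t) = 20.04 m; argument = (5.05 − 7.34668)/20.04 = -0.1146.
C = C₀ × ½·erfc(-0.1146) = 341 × 0.5644 = 192 mg/L.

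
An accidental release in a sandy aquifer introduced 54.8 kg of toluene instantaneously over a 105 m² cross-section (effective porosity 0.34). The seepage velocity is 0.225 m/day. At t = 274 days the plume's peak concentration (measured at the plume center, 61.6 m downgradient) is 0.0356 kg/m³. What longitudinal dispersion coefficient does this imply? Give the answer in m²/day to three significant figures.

At the plume center C_max = M/(n_e·A·√(4πDt)), so D = M²/(4πt·(n_e·A·C_max)²).
n_e·A·C_max = 0.34 × 105 × 0.0356 = 1.271 kg/m.
D = 54.8²/(4π × 274 × 1.271²) = 0.540 m²/day.

0.540 m²/day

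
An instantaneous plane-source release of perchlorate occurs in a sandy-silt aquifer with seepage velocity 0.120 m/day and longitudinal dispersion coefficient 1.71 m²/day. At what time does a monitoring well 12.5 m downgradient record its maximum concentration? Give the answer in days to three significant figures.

39.2 days

For the 1D instantaneous-source solution, setting ∂C/∂t = 0 at fixed x gives v²t² + 2Dt − x² = 0, so t = (√(D² + v²x²) − D)/v².
√(D² + v²x²) = √(1.71² + 0.120² × 12.5²) = 2.275; v² = 0.0144.
t = (2.275 − 1.71)/0.0144 = 39.2 days (vs. the pure-advection estimate x/v = 104 d).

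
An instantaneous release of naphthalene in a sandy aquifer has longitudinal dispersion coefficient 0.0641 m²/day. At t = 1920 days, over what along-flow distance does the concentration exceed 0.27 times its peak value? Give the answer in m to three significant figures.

The plume is Gaussian with σ = √(2Dt) = √(2 × 0.0641 × 1920) = 15.69 m.
C/C_peak = exp(−Δx²/(2σ²)) = 0.27 ⇒ Δx = σ·√(−2 ln 0.27) = 15.69 × 1.618 = 25.39 m.
Width = 2Δx = 50.8 m.

50.8 m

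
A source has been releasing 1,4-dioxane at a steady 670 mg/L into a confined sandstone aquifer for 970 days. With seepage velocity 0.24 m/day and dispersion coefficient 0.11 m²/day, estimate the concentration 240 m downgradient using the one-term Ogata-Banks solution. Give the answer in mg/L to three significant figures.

For a continuous step input, C/C₀ ≈ ½·erfc((x−vt)/(2√(Dt))).
vt = 0.24 × 970 = 232.8 m and 2√(Dt) = 2√(0.11 × 970) = 20.66 m.
Argument (x−vt)/(2√(Dt)) = (240 − 232.8)/20.66 = 0.3485; ½·erfc(0.3485) = 0.3111.
C = 670 × 0.3111 = 208 mg/L.

208 mg/L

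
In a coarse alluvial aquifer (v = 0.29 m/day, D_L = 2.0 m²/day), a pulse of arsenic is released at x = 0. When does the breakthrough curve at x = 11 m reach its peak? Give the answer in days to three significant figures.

For the 1D instantaneous-source solution, setting ∂C/∂t = 0 at fixed x gives v²t² + 2Dt − x² = 0, so t = (√(D² + v²x²) − D)/v².
√(D² + v²x²) = √(2.0² + 0.29² × 11²) = 3.765; v² = 0.0841.
t = (3.765 − 2.0)/0.0841 = 21.0 days (vs. the pure-advection estimate x/v = 37.9 d).

21.0 days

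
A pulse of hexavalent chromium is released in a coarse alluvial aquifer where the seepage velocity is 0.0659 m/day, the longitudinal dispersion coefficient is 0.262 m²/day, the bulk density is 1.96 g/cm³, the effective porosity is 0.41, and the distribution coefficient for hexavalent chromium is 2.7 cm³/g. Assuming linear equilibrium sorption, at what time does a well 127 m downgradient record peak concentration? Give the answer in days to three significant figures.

Retardation factor R = 1 + ρ_b·K_d/n = 1 + 1.96 × 2.7/0.41 = 13.91.
Sorption retards both mechanisms: v_R = v/R = 0.004738 m/day, D_R = D/R = 0.01884 m²/day.
Peak time from v_R²t² + 2D_R t − x² = 0: t = (√(D_R² + v_R²x²) − D_R)/v_R².
√(D_R² + v_R²x²) = √(0.01884² + 0.004738² × 127²) = 0.6020; v_R² = 2.245e-05.
t = (0.6020 − 0.01884)/2.245e-05 = 26000 days.

26000 days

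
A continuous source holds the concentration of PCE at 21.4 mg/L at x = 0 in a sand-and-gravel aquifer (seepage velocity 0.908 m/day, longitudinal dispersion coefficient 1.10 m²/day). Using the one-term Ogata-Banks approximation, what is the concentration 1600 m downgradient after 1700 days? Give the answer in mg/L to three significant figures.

For a continuous step input, C/C₀ ≈ ½·erfc((x−vt)/(2√(Dt))).
vt = 0.908 × 1700 = 1543.6 m and 2√(Dt) = 2√(1.10 × 1700) = 86.49 m.
Argument (x−vt)/(2√(Dt)) = (1600 − 1543.6)/86.49 = 0.6521; ½·erfc(0.6521) = 0.1782.
C = 21.4 × 0.1782 = 3.81 mg/L.

3.81 mg/L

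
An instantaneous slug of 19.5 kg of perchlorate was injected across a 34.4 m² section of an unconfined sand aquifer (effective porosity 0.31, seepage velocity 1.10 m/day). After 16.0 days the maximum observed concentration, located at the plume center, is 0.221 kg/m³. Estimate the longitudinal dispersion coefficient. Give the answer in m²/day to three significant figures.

0.340 m²/day

At the plume center C_max = M/(n_e·A·√(4πDt)), so D = M²/(4πt·(n_e·A·C_max)²).
n_e·A·C_max = 0.31 × 34.4 × 0.221 = 2.357 kg/m.
D = 19.5²/(4π × 16.0 × 2.357²) = 0.340 m²/day.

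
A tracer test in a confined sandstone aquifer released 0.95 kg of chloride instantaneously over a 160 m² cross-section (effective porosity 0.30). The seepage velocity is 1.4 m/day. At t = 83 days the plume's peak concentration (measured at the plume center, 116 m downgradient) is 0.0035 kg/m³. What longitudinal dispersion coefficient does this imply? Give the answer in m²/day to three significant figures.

0.0307 m²/day

At the plume center C_max = M/(n_e·A·√(4πDt)), so D = M²/(4πt·(n_e·A·C_max)²).
n_e·A·C_max = 0.30 × 160 × 0.0035 = 0.1680 kg/m.
D = 0.95²/(4π × 83 × 0.1680²) = 0.0307 m²/day.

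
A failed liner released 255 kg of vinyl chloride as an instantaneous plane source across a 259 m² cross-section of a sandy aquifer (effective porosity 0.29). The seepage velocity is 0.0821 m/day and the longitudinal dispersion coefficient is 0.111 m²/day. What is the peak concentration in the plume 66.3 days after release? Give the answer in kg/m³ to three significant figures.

The peak of an instantaneous 1D plume sits at x = vt; there the Gaussian factor is 1 and C_max = M/(n_e·A·√(4πDt)), where n_e·A is the pore area the mass is dissolved in.
√(4πDt) = √(4π × 0.111 × 66.3) = 9.617 m, so C_max = 255/(0.29 × 259 × 9.617) = 0.353 kg/m³.

0.353 kg/m³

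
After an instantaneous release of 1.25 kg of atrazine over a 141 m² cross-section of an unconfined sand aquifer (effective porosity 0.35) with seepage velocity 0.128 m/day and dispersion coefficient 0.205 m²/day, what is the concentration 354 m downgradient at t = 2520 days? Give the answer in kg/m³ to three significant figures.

For an instantaneous plane source, C(x,t) = M/(n_e·A·√(4πDt)) · exp(−(x−vt)²/(4Dt)), with n_e·A the pore (flow) area.
Plume center vt = 0.128 × 2520 = 322.56 m, so the well at 354 m is 31.44 m downgradient of the peak.
√(4πDt) = 80.57 m, giving peak height M/(n_e·A·√(4πDt)) = 1.25/(0.35 × 141 × 80.57) = 0.0003144 kg/m³.
(x−vt)²/(4Dt) = (31.44)²/(4 × 0.205 × 2520) = 0.4784; exp(−0.4784) = 0.6198.
C = 0.0003144 × 0.6198 = 0.000195 kg/m³.

0.000195 kg/m³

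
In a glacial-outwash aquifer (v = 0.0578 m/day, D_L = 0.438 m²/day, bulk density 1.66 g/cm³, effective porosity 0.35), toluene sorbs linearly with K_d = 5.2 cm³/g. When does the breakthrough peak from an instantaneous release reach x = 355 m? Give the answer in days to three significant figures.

Retardation factor R = 1 + ρ_b·K_d/n = 1 + 1.66 × 5.2/0.35 = 25.66.
Sorption retards both mechanisms: v_R = v/R = 0.002253 m/day, D_R = D/R = 0.01707 m²/day.
Peak time from v_R²t² + 2D_R t − x² = 0: t = (√(D_R² + v_R²x²) − D_R)/v_R².
√(D_R² + v_R²x²) = √(0.01707² + 0.002253² × 355²) = 0.8000; v_R² = 5.076e-06.
t = (0.8000 − 0.01707)/5.076e-06 = 154000 days.

154000 days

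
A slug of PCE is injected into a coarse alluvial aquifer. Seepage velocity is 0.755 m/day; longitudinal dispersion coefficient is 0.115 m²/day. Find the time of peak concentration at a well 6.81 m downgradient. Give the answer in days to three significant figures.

For the 1D instantaneous-source solution, setting ∂C/∂t = 0 at fixed x gives v²t² + 2Dt − x² = 0, so t = (√(D² + v²x²) − D)/v².
√(D² + v²x²) = √(0.115² + 0.755² × 6.81²) = 5.143; v² = 0.570025.
t = (5.143 − 0.115)/0.570025 = 8.82 days (vs. the pure-advection estimate x/v = 9.02 d).

8.82 days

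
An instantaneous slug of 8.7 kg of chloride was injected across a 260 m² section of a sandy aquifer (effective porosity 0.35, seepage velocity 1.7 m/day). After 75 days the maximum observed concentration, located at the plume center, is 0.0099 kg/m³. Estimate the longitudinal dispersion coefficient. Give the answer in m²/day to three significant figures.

0.0989 m²/day

At the plume center C_max = M/(n_e·A·√(4πDt)), so D = M²/(4πt·(n_e·A·C_max)²).
n_e·A·C_max = 0.35 × 260 × 0.0099 = 0.9009 kg/m.
D = 8.7²/(4π × 75 × 0.9009²) = 0.0989 m²/day.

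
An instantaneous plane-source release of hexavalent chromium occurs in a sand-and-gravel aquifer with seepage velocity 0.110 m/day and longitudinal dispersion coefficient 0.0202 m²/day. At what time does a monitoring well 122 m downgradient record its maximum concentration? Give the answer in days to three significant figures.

For the 1D instantaneous-source solution, setting ∂C/∂t = 0 at fixed x gives v²t² + 2Dt − x² = 0, so t = (√(D² + v²x²) − D)/v².
√(D² + v²x²) = √(0.0202² + 0.110² × 122²) = 13.42; v² = 0.0121.
t = (13.42 − 0.0202)/0.0121 = 1110 days (vs. the pure-advection estimate x/v = 1110 d).

1110 days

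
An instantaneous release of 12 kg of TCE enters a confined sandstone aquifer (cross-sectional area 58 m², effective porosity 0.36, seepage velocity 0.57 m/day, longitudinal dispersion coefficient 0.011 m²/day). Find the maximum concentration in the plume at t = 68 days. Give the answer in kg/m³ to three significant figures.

The peak of an instantaneous 1D plume sits at x = vt; there the Gaussian factor is 1 and C_max = M/(n_e·A·√(4πDt)), where n_e·A is the pore area the mass is dissolved in.
√(4πDt) = √(4π × 0.011 × 68) = 3.066 m, so C_max = 12/(0.36 × 58 × 3.066) = 0.187 kg/m³.

0.187 kg/m³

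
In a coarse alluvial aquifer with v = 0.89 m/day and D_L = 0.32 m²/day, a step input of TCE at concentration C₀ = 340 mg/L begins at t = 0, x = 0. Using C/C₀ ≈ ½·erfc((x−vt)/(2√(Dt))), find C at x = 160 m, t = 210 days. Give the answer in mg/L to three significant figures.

For a continuous step input, C/C₀ ≈ ½·erfc((x−vt)/(2√(Dt))).
vt = 0.89 × 210 = 186.9 m and 2√(Dt) = 2√(0.32 × 210) = 16.40 m.
Argument (x−vt)/(2√(Dt)) = (160 − 186.9)/16.40 = -1.640; ½·erfc(-1.640) = 0.9898.
C = 340 × 0.9898 = 337 mg/L.

337 mg/L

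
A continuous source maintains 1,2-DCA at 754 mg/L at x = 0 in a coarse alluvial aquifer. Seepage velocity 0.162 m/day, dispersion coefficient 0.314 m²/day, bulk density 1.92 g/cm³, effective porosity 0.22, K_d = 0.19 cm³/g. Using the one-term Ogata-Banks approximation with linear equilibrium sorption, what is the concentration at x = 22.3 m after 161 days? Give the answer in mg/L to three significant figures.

Retardation factor R = 1 + ρ_b·K_d/n = 1 + 1.92 × 0.19/0.22 = 2.658.
Sorption retards both mechanisms: v_R = v/R = 0.06095 m/day, D_R = D/R = 0.1181 m²/day.
v_R·t = 0.06095 × 161 = 9.81295 m; 2√(D_R t) = 8.721 m; argument = (22.3 − 9.81295)/8.721 = 1.432.
C = C₀ × ½·erfc(1.432) = 754 × 0.02143 = 16.2 mg/L.

16.2 mg/L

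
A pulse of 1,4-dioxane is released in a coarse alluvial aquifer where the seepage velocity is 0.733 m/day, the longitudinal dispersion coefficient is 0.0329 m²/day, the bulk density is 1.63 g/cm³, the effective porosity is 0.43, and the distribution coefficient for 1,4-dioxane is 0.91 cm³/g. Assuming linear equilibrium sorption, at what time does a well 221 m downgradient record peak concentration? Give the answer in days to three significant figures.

1340 days

Retardation factor R = 1 + ρ_b·K_d/n = 1 + 1.63 × 0.91/0.43 = 4.450.
Sorption retards both mechanisms: v_R = v/R = 0.1647 m/day, D_R = D/R = 0.007393 m²/day.
Peak time from v_R²t² + 2D_R t − x² = 0: t = (√(D_R² + v_R²x²) − D_R)/v_R².
√(D_R² + v_R²x²) = √(0.007393² + 0.1647² × 221²) = 36.40; v_R² = 0.02713.
t = (36.40 − 0.007393)/0.02713 = 1340 days.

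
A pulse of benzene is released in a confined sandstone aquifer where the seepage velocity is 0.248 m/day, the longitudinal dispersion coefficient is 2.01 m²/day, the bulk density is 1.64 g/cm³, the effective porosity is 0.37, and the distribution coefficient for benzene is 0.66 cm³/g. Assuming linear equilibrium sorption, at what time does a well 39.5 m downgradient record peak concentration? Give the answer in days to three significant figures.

Retardation factor R = 1 + ρ_b·K_d/n = 1 + 1.64 × 0.66/0.37 = 3.925.
Sorption retards both mechanisms: v_R = v/R = 0.06318 m/day, D_R = D/R = 0.5121 m²/day.
Peak time from v_R²t² + 2D_R t − x² = 0: t = (√(D_R² + v_R²x²) − D_R)/v_R².
√(D_R² + v_R²x²) = √(0.5121² + 0.06318² × 39.5²) = 2.548; v_R² = 0.003992.
t = (2.548 − 0.5121)/0.003992 = 510 days.

510 days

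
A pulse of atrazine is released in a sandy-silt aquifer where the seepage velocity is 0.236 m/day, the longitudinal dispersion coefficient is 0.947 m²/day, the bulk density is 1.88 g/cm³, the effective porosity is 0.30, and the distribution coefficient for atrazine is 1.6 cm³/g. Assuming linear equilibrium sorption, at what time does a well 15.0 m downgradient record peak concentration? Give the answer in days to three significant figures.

538 days

Retardation factor R = 1 + ρ_b·K_d/n = 1 + 1.88 × 1.6/0.30 = 11.03.
Sorption retards both mechanisms: v_R = v/R = 0.02140 m/day, D_R = D/R = 0.08586 m²/day.
Peak time from v_R²t² + 2D_R t − x² = 0: t = (√(D_R² + v_R²x²) − D_R)/v_R².
√(D_R² + v_R²x²) = √(0.08586² + 0.02140² × 15.0²) = 0.3323; v_R² = 0.0004580.
t = (0.3323 − 0.08586)/0.0004580 = 538 days.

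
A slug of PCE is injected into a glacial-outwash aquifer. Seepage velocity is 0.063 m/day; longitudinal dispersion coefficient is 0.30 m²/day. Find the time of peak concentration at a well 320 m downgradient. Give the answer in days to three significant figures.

For the 1D instantaneous-source solution, setting ∂C/∂t = 0 at fixed x gives v²t² + 2Dt − x² = 0, so t = (√(D² + v²x²) − D)/v².
√(D² + v²x²) = √(0.30² + 0.063² × 320²) = 20.16; v² = 0.003969.
t = (20.16 − 0.30)/0.003969 = 5000 days (vs. the pure-advection estimate x/v = 5080 d).

5000 days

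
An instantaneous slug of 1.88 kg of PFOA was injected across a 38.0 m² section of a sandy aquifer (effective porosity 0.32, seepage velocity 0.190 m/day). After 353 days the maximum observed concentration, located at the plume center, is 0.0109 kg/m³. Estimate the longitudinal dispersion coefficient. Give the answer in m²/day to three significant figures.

At the plume center C_max = M/(n_e·A·√(4πDt)), so D = M²/(4πt·(n_e·A·C_max)²).
n_e·A·C_max = 0.32 × 38.0 × 0.0109 = 0.1325 kg/m.
D = 1.88²/(4π × 353 × 0.1325²) = 0.0454 m²/day.

0.0454 m²/day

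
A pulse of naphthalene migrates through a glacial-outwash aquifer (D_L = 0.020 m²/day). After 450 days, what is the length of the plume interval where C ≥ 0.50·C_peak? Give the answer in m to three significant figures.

The plume is Gaussian with σ = √(2Dt) = √(2 × 0.020 × 450) = 4.243 m.
C/C_peak = exp(−Δx²/(2σ²)) = 0.50 ⇒ Δx = σ·√(−2 ln 0.50) = 4.243 × 1.177 = 4.994 m.
Width = 2Δx = 9.99 m.

9.99 m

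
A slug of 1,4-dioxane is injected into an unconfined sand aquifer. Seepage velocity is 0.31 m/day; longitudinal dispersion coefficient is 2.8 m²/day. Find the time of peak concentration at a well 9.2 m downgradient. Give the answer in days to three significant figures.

12.5 days

For the 1D instantaneous-source solution, setting ∂C/∂t = 0 at fixed x gives v²t² + 2Dt − x² = 0, so t = (√(D² + v²x²) − D)/v².
√(D² + v²x²) = √(2.8² + 0.31² × 9.2²) = 3.997; v² = 0.0961.
t = (3.997 − 2.8)/0.0961 = 12.5 days (vs. the pure-advection estimate x/v = 29.7 d).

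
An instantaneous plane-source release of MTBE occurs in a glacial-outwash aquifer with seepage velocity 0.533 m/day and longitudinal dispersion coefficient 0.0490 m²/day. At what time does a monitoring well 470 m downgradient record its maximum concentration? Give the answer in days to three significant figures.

882 days

For the 1D instantaneous-source solution, setting ∂C/∂t = 0 at fixed x gives v²t² + 2Dt − x² = 0, so t = (√(D² + v²x²) − D)/v².
√(D² + v²x²) = √(0.0490² + 0.533² × 470²) = 250.5; v² = 0.284089.
t = (250.5 − 0.0490)/0.284089 = 882 days (vs. the pure-advection estimate x/v = 882 d).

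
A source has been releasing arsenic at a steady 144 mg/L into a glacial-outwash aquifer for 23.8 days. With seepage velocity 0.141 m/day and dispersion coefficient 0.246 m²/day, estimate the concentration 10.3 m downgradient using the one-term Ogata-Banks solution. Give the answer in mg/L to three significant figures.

3.05 mg/L

For a continuous step input, C/C₀ ≈ ½·erfc((x−vt)/(2√(Dt))).
vt = 0.141 × 23.8 = 3.3558 m and 2√(Dt) = 2√(0.246 × 23.8) = 4.839 m.
Argument (x−vt)/(2√(Dt)) = (10.3 − 3.3558)/4.839 = 1.435; ½·erfc(1.435) = 0.02121.
C = 144 × 0.02121 = 3.05 mg/L.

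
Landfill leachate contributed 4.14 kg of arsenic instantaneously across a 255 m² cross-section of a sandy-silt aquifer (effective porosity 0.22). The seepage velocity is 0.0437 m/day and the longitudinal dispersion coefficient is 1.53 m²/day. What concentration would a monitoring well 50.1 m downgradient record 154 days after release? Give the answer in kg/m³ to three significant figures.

0.000184 kg/m³

For an instantaneous plane source, C(x,t) = M/(n_e·A·√(4πDt)) · exp(−(x−vt)²/(4Dt)), with n_e·A the pore (flow) area.
Plume center vt = 0.0437 × 154 = 6.7298 m, so the well at 50.1 m is 43.3702 m downgradient of the peak.
√(4πDt) = 54.41 m, giving peak height M/(n_e·A·√(4πDt)) = 4.14/(0.22 × 255 × 54.41) = 0.001356 kg/m³.
(x−vt)²/(4Dt) = (43.3702)²/(4 × 1.53 × 154) = 1.996; exp(−1.996) = 0.1359.
C = 0.001356 × 0.1359 = 0.000184 kg/m³.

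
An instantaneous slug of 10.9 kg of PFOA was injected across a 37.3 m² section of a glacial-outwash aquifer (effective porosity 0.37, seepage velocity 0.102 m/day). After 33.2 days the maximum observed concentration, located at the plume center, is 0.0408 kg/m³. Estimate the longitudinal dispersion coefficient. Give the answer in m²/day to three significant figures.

0.898 m²/day

At the plume center C_max = M/(n_e·A·√(4πDt)), so D = M²/(4πt·(n_e·A·C_max)²).
n_e·A·C_max = 0.37 × 37.3 × 0.0408 = 0.5631 kg/m.
D = 10.9²/(4π × 33.2 × 0.5631²) = 0.898 m²/day.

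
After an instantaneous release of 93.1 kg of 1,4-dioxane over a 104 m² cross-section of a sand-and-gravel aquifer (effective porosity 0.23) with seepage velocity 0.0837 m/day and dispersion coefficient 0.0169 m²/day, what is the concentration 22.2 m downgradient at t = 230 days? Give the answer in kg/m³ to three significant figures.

0.318 kg/m³

For an instantaneous plane source, C(x,t) = M/(n_e·A·√(4πDt)) · exp(−(x−vt)²/(4Dt)), with n_e·A the pore (flow) area.
Plume center vt = 0.0837 × 230 = 19.251 m, so the well at 22.2 m is 2.949 m downgradient of the peak.
√(4πDt) = 6.989 m, giving peak height M/(n_e·A·√(4πDt)) = 93.1/(0.23 × 104 × 6.989) = 0.5569 kg/m³.
(x−vt)²/(4Dt) = (2.949)²/(4 × 0.0169 × 230) = 0.5593; exp(−0.5593) = 0.5716.
C = 0.5569 × 0.5716 = 0.318 kg/m³.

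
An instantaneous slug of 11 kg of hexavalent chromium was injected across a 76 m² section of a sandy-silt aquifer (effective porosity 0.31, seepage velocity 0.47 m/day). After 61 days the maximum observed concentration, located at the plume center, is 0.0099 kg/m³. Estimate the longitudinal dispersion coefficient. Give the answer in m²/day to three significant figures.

2.90 m²/day

At the plume center C_max = M/(n_e·A·√(4πDt)), so D = M²/(4πt·(n_e·A·C_max)²).
n_e·A·C_max = 0.31 × 76 × 0.0099 = 0.2332 kg/m.
D = 11²/(4π × 61 × 0.2332²) = 2.90 m²/day.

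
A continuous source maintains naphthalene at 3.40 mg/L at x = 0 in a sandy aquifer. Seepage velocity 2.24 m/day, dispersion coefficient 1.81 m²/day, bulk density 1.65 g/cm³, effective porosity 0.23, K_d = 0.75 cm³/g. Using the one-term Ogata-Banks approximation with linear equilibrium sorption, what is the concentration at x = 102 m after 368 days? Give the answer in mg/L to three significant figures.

3.30 mg/L

Retardation factor R = 1 + ρ_b·K_d/n = 1 + 1.65 × 0.75/0.23 = 6.380.
Sorption retards both mechanisms: v_R = v/R = 0.3511 m/day, D_R = D/R = 0.2837 m²/day.
v_R·t = 0.3511 × 368 = 129.2048 m; 2√(D_R t) = 20.44 m; argument = (102 − 129.2048)/20.44 = -1.331.
C = C₀ × ½·erfc(-1.331) = 3.40 × 0.9701 = 3.30 mg/L.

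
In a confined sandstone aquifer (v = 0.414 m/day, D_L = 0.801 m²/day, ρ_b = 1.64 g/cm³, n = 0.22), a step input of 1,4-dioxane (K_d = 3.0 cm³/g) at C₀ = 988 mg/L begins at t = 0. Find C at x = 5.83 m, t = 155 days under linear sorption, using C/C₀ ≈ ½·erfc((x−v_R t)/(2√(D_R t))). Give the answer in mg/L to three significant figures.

170 mg/L

Retardation factor R = 1 + ρ_b·K_d/n = 1 + 1.64 × 3.0/0.22 = 23.36.
Sorption retards both mechanisms: v_R = v/R = 0.01772 m/day, D_R = D/R = 0.03429 m²/day.
v_R·t = 0.01772 × 155 = 2.7466 m; 2√(D_R t) = 4.611 m; argument = (5.83 − 2.7466)/4.611 = 0.6687.
C = C₀ × ½·erfc(0.6687) = 988 × 0.1722 = 170 mg/L.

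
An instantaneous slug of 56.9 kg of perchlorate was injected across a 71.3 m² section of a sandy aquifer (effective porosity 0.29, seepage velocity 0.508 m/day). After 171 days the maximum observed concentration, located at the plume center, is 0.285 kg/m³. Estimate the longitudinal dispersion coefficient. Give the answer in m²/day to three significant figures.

At the plume center C_max = M/(n_e·A·√(4πDt)), so D = M²/(4πt·(n_e·A·C_max)²).
n_e·A·C_max = 0.29 × 71.3 × 0.285 = 5.893 kg/m.
D = 56.9²/(4π × 171 × 5.893²) = 0.0434 m²/day.

0.0434 m²/day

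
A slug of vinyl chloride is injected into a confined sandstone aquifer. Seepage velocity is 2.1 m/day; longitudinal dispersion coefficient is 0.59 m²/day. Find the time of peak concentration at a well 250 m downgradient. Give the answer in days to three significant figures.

For the 1D instantaneous-source solution, setting ∂C/∂t = 0 at fixed x gives v²t² + 2Dt − x² = 0, so t = (√(D² + v²x²) − D)/v².
√(D² + v²x²) = √(0.59² + 2.1² × 250²) = 525.0; v² = 4.41.
t = (525.0 − 0.59)/4.41 = 119 days (vs. the pure-advection estimate x/v = 119 d).

119 days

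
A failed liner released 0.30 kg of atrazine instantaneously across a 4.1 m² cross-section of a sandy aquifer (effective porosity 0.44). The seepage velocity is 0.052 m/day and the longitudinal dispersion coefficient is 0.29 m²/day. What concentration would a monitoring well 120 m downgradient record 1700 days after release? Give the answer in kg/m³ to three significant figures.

0.00127 kg/m³

For an instantaneous plane source, C(x,t) = M/(n_e·A·√(4πDt)) · exp(−(x−vt)²/(4Dt)), with n_e·A the pore (flow) area.
Plume center vt = 0.052 × 1700 = 88.4 m, so the well at 120 m is 31.6 m downgradient of the peak.
√(4πDt) = 78.71 m, giving peak height M/(n_e·A·√(4πDt)) = 0.30/(0.44 × 4.1 × 78.71) = 0.002113 kg/m³.
(x−vt)²/(4Dt) = (31.6)²/(4 × 0.29 × 1700) = 0.5064; exp(−0.5064) = 0.6027.
C = 0.002113 × 0.6027 = 0.00127 kg/m³.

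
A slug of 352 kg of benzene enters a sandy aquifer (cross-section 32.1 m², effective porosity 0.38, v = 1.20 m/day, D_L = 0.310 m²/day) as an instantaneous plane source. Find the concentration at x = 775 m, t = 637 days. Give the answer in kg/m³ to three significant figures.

0.502 kg/m³

For an instantaneous plane source, C(x,t) = M/(n_e·A·√(4πDt)) · exp(−(x−vt)²/(4Dt)), with n_e·A the pore (flow) area.
Plume center vt = 1.20 × 637 = 764.4 m, so the well at 775 m is 10.6 m downgradient of the peak.
√(4πDt) = 49.81 m, giving peak height M/(n_e·A·√(4πDt)) = 352/(0.38 × 32.1 × 49.81) = 0.5793 kg/m³.
(x−vt)²/(4Dt) = (10.6)²/(4 × 0.310 × 637) = 0.1422; exp(−0.1422) = 0.8674.
C = 0.5793 × 0.8674 = 0.502 kg/m³.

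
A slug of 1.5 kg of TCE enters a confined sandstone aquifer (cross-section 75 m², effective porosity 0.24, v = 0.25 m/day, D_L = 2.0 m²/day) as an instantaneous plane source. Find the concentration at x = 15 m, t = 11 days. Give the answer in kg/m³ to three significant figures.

0.000911 kg/m³

For an instantaneous plane source, C(x,t) = M/(n_e·A·√(4πDt)) · exp(−(x−vt)²/(4Dt)), with n_e·A the pore (flow) area.
Plume center vt = 0.25 × 11 = 2.75 m, so the well at 15 m is 12.25 m downgradient of the peak.
√(4πDt) = 16.63 m, giving peak height M/(n_e·A·√(4πDt)) = 1.5/(0.24 × 75 × 16.63) = 0.005011 kg/m³.
(x−vt)²/(4Dt) = (12.25)²/(4 × 2.0 × 11) = 1.705; exp(−1.705) = 0.1818.
C = 0.005011 × 0.1818 = 0.000911 kg/m³.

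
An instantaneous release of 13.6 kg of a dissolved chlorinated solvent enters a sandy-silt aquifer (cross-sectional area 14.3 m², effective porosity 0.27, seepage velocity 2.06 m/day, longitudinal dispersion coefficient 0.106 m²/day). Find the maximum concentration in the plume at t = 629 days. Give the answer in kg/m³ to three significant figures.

0.122 kg/m³

The peak of an instantaneous 1D plume sits at x = vt; there the Gaussian factor is 1 and C_max = M/(n_e·A·√(4πDt)), where n_e·A is the pore area the mass is dissolved in.
√(4πDt) = √(4π × 0.106 × 629) = 28.95 m, so C_max = 13.6/(0.27 × 14.3 × 28.95) = 0.122 kg/m³.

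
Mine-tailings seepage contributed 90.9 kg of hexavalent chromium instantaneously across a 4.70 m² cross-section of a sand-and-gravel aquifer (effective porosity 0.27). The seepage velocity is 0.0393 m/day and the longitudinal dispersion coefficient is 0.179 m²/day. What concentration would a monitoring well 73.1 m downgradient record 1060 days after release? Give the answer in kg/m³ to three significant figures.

For an instantaneous plane source, C(x,t) = M/(n_e·A·√(4πDt)) · exp(−(x−vt)²/(4Dt)), with n_e·A the pore (flow) area.
Plume center vt = 0.0393 × 1060 = 41.658 m, so the well at 73.1 m is 31.442 m downgradient of the peak.
√(4πDt) = 48.83 m, giving peak height M/(n_e·A·√(4πDt)) = 90.9/(0.27 × 4.70 × 48.83) = 1.467 kg/m³.
(x−vt)²/(4Dt) = (31.442)²/(4 × 0.179 × 1060) = 1.303; exp(−1.303) = 0.2717.
C = 1.467 × 0.2717 = 0.399 kg/m³.

0.399 kg/m³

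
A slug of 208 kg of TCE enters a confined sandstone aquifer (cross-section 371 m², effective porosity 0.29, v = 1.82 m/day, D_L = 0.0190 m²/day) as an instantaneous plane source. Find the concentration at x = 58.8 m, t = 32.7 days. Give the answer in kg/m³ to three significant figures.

For an instantaneous plane source, C(x,t) = M/(n_e·A·√(4πDt)) · exp(−(x−vt)²/(4Dt)), with n_e·A the pore (flow) area.
Plume center vt = 1.82 × 32.7 = 59.514 m, so the well at 58.8 m is 0.714 m upgradient of the peak.
√(4πDt) = 2.794 m, giving peak height M/(n_e·A·√(4πDt)) = 208/(0.29 × 371 × 2.794) = 0.6919 kg/m³.
(x−vt)²/(4Dt) = (-0.714)²/(4 × 0.0190 × 32.7) = 0.2051; exp(−0.2051) = 0.8146.
C = 0.6919 × 0.8146 = 0.564 kg/m³.

0.564 kg/m³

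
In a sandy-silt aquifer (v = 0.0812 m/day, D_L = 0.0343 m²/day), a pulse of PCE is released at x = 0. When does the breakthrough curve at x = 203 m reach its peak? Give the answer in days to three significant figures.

2490 days

For the 1D instantaneous-source solution, setting ∂C/∂t = 0 at fixed x gives v²t² + 2Dt − x² = 0, so t = (√(D² + v²x²) − D)/v².
√(D² + v²x²) = √(0.0343² + 0.0812² × 203²) = 16.48; v² = 0.00659344.
t = (16.48 − 0.0343)/0.00659344 = 2490 days (vs. the pure-advection estimate x/v = 2500 d).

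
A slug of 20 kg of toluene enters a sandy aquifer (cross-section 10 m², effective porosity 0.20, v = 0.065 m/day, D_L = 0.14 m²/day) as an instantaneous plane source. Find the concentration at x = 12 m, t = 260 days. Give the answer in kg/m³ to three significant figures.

For an instantaneous plane source, C(x,t) = M/(n_e·A·√(4πDt)) · exp(−(x−vt)²/(4Dt)), with n_e·A the pore (flow) area.
Plume center vt = 0.065 × 260 = 16.9 m, so the well at 12 m is 4.9 m upgradient of the peak.
√(4πDt) = 21.39 m, giving peak height M/(n_e·A·√(4πDt)) = 20/(0.20 × 10 × 21.39) = 0.4675 kg/m³.
(x−vt)²/(4Dt) = (-4.9)²/(4 × 0.14 × 260) = 0.1649; exp(−0.1649) = 0.8480.
C = 0.4675 × 0.8480 = 0.396 kg/m³.

0.396 kg/m³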